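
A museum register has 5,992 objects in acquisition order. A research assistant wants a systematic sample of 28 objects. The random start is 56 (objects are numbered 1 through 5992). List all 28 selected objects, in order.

k = N/n = 5992/28 = 214
object 1: 56
object 2: 56 + 214 = 270
object 3: 270 + 214 = 484
object 4: 484 + 214 = 698
object 5: 698 + 214 = 912
object 6: 912 + 214 = 1126
object 7: 1126 + 214 = 1340
object 8: 1340 + 214 = 1554
object 9: 1554 + 214 = 1768
object 10: 1768 + 214 = 1982
object 11: 1982 + 214 = 2196
object 12: 2196 + 214 = 2410
object 13: 2410 + 214 = 2624
object 14: 2624 + 214 = 2838
object 15: 2838 + 214 = 3052
object 16: 3052 + 214 = 3266
object 17: 3266 + 214 = 3480
object 18: 3480 + 214 = 3694
object 19: 3694 + 214 = 3908
object 20: 3908 + 214 = 4122
object 21: 4122 + 214 = 4336
object 22: 4336 + 214 = 4550
object 23: 4550 + 214 = 4764
object 24: 4764 + 214 = 4978
object 25: 4978 + 214 = 5192
object 26: 5192 + 214 = 5406
object 27: 5406 + 214 = 5620
object 28: 5620 + 214 = 5834

56, 270, 484, 698, 912, 1126, 1340, 1554, 1768, 1982, 2196, 2410, 2624, 2838, 3052, 3266, 3480, 3694, 3908, 4122, 4336, 4550, 4764, 4978, 5192, 5406, 5620, 5834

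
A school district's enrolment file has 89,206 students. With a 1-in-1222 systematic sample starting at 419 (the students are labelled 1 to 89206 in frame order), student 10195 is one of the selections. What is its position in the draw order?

k = 1222
position = (10195 − 419)/1222 + 1 = 9776/1222 + 1 = 8 + 1 = 9

9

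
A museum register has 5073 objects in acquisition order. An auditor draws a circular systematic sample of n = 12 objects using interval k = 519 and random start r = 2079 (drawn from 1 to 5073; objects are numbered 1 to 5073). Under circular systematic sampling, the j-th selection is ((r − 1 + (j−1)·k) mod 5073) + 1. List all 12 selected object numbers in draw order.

Selection 1: 2079
Selection 2: 2079 + 519 = 2598
Selection 3: 2598 + 519 = 3117
Selection 4: 3117 + 519 = 3636
Selection 5: 3636 + 519 = 4155
Selection 6: 4155 + 519 = 4674
Selection 7: 4674 + 519 = 5193 → 5193 − 5073 = 120
Selection 8: 120 + 519 = 639
Selection 9: 639 + 519 = 1158
Selection 10: 1158 + 519 = 1677
Selection 11: 1677 + 519 = 2196
Selection 12: 2196 + 519 = 2715

2079, 2598, 3117, 3636, 4155, 4674, 120, 639, 1158, 1677, 2196, 2715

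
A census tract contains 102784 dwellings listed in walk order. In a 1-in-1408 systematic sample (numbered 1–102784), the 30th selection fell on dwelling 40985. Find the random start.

k = 1408
r = 40985 − (30−1)×1408 = 40985 − 40832 = 153

153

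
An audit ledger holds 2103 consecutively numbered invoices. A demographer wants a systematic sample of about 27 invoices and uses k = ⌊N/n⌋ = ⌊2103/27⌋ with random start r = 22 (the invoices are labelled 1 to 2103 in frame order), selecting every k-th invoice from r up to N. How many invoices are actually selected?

k = ⌊2103/27⌋ = 77
Achieved size = ⌊(2103 − 22)/77⌋ + 1 = ⌊2081/77⌋ + 1 = 27 + 1 = 28
(last selection: 22 + 27×77 = 2101 ≤ 2103; next would be 2178 > 2103)

28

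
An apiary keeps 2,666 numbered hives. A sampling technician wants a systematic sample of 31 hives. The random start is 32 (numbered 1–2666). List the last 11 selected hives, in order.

k = N/n = 2666/31 = 86
21st selection = 32 + 20×86 = 1752
22nd: 1752 + 86 = 1838
23rd: 1838 + 86 = 1924
24th: 1924 + 86 = 2010
25th: 2010 + 86 = 2096
26th: 2096 + 86 = 2182
27th: 2182 + 86 = 2268
28th: 2268 + 86 = 2354
29th: 2354 + 86 = 2440
30th: 2440 + 86 = 2526
31st: 2526 + 86 = 2612

1752, 1838, 1924, 2010, 2096, 2182, 2268, 2354, 2440, 2526, 2612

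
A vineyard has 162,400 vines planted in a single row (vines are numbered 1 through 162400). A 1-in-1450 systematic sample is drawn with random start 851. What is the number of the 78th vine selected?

112501

k = 1450
78th selection = r + (78−1)·k = 851 + 77×1450 = 851 + 111650 = 112501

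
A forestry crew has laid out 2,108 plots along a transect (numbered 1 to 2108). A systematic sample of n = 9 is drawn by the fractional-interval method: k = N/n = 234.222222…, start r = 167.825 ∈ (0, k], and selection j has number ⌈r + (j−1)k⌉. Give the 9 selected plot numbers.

j=1: r + 0k = 167.825 → ⌈·⌉ = 168
j=2: r + 1k = 402.047222… → ⌈·⌉ = 403
j=3: r + 2k = 636.269444… → ⌈·⌉ = 637
j=4: r + 3k = 870.491666… → ⌈·⌉ = 871
j=5: r + 4k = 1104.713888… → ⌈·⌉ = 1105
j=6: r + 5k = 1338.936111… → ⌈·⌉ = 1339
j=7: r + 6k = 1573.158333… → ⌈·⌉ = 1574
j=8: r + 7k = 1807.380555… → ⌈·⌉ = 1808
j=9: r + 8k = 2041.602777… → ⌈·⌉ = 2042

168, 403, 637, 871, 1105, 1339, 1574, 1808, 2042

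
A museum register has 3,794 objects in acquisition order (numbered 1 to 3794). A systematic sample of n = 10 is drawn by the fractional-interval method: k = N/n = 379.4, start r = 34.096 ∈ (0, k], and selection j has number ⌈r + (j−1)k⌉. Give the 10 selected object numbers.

j=1: r + 0k = 34.096 → ⌈·⌉ = 35
j=2: r + 1k = 413.496 → ⌈·⌉ = 414
j=3: r + 2k = 792.896 → ⌈·⌉ = 793
j=4: r + 3k = 1172.296 → ⌈·⌉ = 1173
j=5: r + 4k = 1551.696 → ⌈·⌉ = 1552
j=6: r + 5k = 1931.096 → ⌈·⌉ = 1932
j=7: r + 6k = 2310.496 → ⌈·⌉ = 2311
j=8: r + 7k = 2689.896 → ⌈·⌉ = 2690
j=9: r + 8k = 3069.296 → ⌈·⌉ = 3070
j=10: r + 9k = 3448.696 → ⌈·⌉ = 3449

35, 414, 793, 1173, 1552, 1932, 2311, 2690, 3070, 3449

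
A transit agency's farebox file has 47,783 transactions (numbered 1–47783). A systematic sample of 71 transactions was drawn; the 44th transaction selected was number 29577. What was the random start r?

k = 47783/71 = 673
r = 29577 − (44−1)×673 = 29577 − 28939 = 638

638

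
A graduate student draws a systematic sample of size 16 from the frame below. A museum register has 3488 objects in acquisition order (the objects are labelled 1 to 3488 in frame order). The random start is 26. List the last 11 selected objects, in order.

k = N/n = 3488/16 = 218
6th selection = 26 + 5×218 = 1116
7th: 1116 + 218 = 1334
8th: 1334 + 218 = 1552
9th: 1552 + 218 = 1770
10th: 1770 + 218 = 1988
11th: 1988 + 218 = 2206
12th: 2206 + 218 = 2424
13th: 2424 + 218 = 2642
14th: 2642 + 218 = 2860
15th: 2860 + 218 = 3078
16th: 3078 + 218 = 3296

1116, 1334, 1552, 1770, 1988, 2206, 2424, 2642, 2860, 3078, 3296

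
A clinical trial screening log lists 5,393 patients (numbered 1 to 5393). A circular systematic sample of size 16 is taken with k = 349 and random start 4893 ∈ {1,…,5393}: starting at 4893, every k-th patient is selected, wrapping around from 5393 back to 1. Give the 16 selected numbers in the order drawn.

4893, 5242, 198, 547, 896, 1245, 1594, 1943, 2292, 2641, 2990, 3339, 3688, 4037, 4386, 4735

Selection 1: 4893
Selection 2: 4893 + 349 = 5242
Selection 3: 5242 + 349 = 5591 → 5591 − 5393 = 198
Selection 4: 198 + 349 = 547
Selection 5: 547 + 349 = 896
Selection 6: 896 + 349 = 1245
Selection 7: 1245 + 349 = 1594
Selection 8: 1594 + 349 = 1943
Selection 9: 1943 + 349 = 2292
Selection 10: 2292 + 349 = 2641
Selection 11: 2641 + 349 = 2990
Selection 12: 2990 + 349 = 3339
Selection 13: 3339 + 349 = 3688
Selection 14: 3688 + 349 = 4037
Selection 15: 4037 + 349 = 4386
Selection 16: 4386 + 349 = 4735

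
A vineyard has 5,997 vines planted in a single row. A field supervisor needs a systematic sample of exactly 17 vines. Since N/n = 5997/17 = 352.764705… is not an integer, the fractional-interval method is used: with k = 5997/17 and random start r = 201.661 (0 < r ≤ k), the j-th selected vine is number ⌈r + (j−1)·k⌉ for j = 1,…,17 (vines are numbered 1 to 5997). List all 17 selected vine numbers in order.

202, 555, 908, 1260, 1613, 1966, 2319, 2672, 3024, 3377, 3730, 4083, 4435, 4788, 5141, 5494, 5846

j=1: r + 0k = 201.661 → ⌈·⌉ = 202
j=2: r + 1k = 554.425705… → ⌈·⌉ = 555
j=3: r + 2k = 907.190411… → ⌈·⌉ = 908
j=4: r + 3k = 1259.955117… → ⌈·⌉ = 1260
j=5: r + 4k = 1612.719823… → ⌈·⌉ = 1613
j=6: r + 5k = 1965.484529… → ⌈·⌉ = 1966
j=7: r + 6k = 2318.249235… → ⌈·⌉ = 2319
j=8: r + 7k = 2671.013941… → ⌈·⌉ = 2672
j=9: r + 8k = 3023.778647… → ⌈·⌉ = 3024
j=10: r + 9k = 3376.543352… → ⌈·⌉ = 3377
j=11: r + 10k = 3729.308058… → ⌈·⌉ = 3730
j=12: r + 11k = 4082.072764… → ⌈·⌉ = 4083
j=13: r + 12k = 4434.837470… → ⌈·⌉ = 4435
j=14: r + 13k = 4787.602176… → ⌈·⌉ = 4788
j=15: r + 14k = 5140.366882… → ⌈·⌉ = 5141
j=16: r + 15k = 5493.131588… → ⌈·⌉ = 5494
j=17: r + 16k = 5845.896294… → ⌈·⌉ = 5846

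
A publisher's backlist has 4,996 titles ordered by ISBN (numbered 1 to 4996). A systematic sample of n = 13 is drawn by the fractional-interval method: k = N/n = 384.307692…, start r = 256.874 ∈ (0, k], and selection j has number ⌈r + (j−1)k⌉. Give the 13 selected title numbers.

257, 642, 1026, 1410, 1795, 2179, 2563, 2948, 3332, 3716, 4100, 4485, 4869

j=1: r + 0k = 256.874 → ⌈·⌉ = 257
j=2: r + 1k = 641.181692… → ⌈·⌉ = 642
j=3: r + 2k = 1025.489384… → ⌈·⌉ = 1026
j=4: r + 3k = 1409.797076… → ⌈·⌉ = 1410
j=5: r + 4k = 1794.104769… → ⌈·⌉ = 1795
j=6: r + 5k = 2178.412461… → ⌈·⌉ = 2179
j=7: r + 6k = 2562.720153… → ⌈·⌉ = 2563
j=8: r + 7k = 2947.027846… → ⌈·⌉ = 2948
j=9: r + 8k = 3331.335538… → ⌈·⌉ = 3332
j=10: r + 9k = 3715.643230… → ⌈·⌉ = 3716
j=11: r + 10k = 4099.950923… → ⌈·⌉ = 4100
j=12: r + 11k = 4484.258615… → ⌈·⌉ = 4485
j=13: r + 12k = 4868.566307… → ⌈·⌉ = 4869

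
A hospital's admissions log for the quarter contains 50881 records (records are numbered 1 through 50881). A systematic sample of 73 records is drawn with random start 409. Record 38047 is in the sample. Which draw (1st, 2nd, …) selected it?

55

k = 50881/73 = 697
position = (38047 − 409)/697 + 1 = 37638/697 + 1 = 54 + 1 = 55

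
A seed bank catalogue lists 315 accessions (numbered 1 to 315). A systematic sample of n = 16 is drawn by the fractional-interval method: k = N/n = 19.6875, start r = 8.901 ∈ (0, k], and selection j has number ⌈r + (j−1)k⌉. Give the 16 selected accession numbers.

9, 29, 49, 68, 88, 108, 128, 147, 167, 187, 206, 226, 246, 265, 285, 305

j=1: r + 0k = 8.901 → ⌈·⌉ = 9
j=2: r + 1k = 28.5885 → ⌈·⌉ = 29
j=3: r + 2k = 48.276 → ⌈·⌉ = 49
j=4: r + 3k = 67.9635 → ⌈·⌉ = 68
j=5: r + 4k = 87.651 → ⌈·⌉ = 88
j=6: r + 5k = 107.3385 → ⌈·⌉ = 108
j=7: r + 6k = 127.026 → ⌈·⌉ = 128
j=8: r + 7k = 146.7135 → ⌈·⌉ = 147
j=9: r + 8k = 166.401 → ⌈·⌉ = 167
j=10: r + 9k = 186.0885 → ⌈·⌉ = 187
j=11: r + 10k = 205.776 → ⌈·⌉ = 206
j=12: r + 11k = 225.4635 → ⌈·⌉ = 226
j=13: r + 12k = 245.151 → ⌈·⌉ = 246
j=14: r + 13k = 264.8385 → ⌈·⌉ = 265
j=15: r + 14k = 284.526 → ⌈·⌉ = 285
j=16: r + 15k = 304.2135 → ⌈·⌉ = 305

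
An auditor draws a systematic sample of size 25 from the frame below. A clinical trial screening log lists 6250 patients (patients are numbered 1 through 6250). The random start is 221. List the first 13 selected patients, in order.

k = N/n = 6250/25 = 250
patient 1: 221
patient 2: 221 + 250 = 471
patient 3: 471 + 250 = 721
patient 4: 721 + 250 = 971
patient 5: 971 + 250 = 1221
patient 6: 1221 + 250 = 1471
patient 7: 1471 + 250 = 1721
patient 8: 1721 + 250 = 1971
patient 9: 1971 + 250 = 2221
patient 10: 2221 + 250 = 2471
patient 11: 2471 + 250 = 2721
patient 12: 2721 + 250 = 2971
patient 13: 2971 + 250 = 3221

221, 471, 721, 971, 1221, 1471, 1721, 1971, 2221, 2471, 2721, 2971, 3221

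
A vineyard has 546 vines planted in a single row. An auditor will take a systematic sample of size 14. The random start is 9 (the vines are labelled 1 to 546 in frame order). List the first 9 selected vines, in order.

9, 48, 87, 126, 165, 204, 243, 282, 321

k = N/n = 546/14 = 39
vine 1: 9
vine 2: 9 + 39 = 48
vine 3: 48 + 39 = 87
vine 4: 87 + 39 = 126
vine 5: 126 + 39 = 165
vine 6: 165 + 39 = 204
vine 7: 204 + 39 = 243
vine 8: 243 + 39 = 282
vine 9: 282 + 39 = 321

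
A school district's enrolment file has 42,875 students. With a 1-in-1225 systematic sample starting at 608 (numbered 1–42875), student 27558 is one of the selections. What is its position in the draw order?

23

k = 1225
position = (27558 − 608)/1225 + 1 = 26950/1225 + 1 = 22 + 1 = 23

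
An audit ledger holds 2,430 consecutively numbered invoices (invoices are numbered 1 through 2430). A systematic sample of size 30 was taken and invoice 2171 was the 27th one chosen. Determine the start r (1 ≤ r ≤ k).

k = 2430/30 = 81
r = 2171 − (27−1)×81 = 2171 − 2106 = 65

65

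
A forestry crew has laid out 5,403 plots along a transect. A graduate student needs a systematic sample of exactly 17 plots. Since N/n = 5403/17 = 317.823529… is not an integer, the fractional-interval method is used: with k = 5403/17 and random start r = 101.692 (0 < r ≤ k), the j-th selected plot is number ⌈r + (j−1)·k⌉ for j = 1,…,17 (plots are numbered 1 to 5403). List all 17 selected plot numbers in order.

j=1: r + 0k = 101.692 → ⌈·⌉ = 102
j=2: r + 1k = 419.515529… → ⌈·⌉ = 420
j=3: r + 2k = 737.339058… → ⌈·⌉ = 738
j=4: r + 3k = 1055.162588… → ⌈·⌉ = 1056
j=5: r + 4k = 1372.986117… → ⌈·⌉ = 1373
j=6: r + 5k = 1690.809647… → ⌈·⌉ = 1691
j=7: r + 6k = 2008.633176… → ⌈·⌉ = 2009
j=8: r + 7k = 2326.456705… → ⌈·⌉ = 2327
j=9: r + 8k = 2644.280235… → ⌈·⌉ = 2645
j=10: r + 9k = 2962.103764… → ⌈·⌉ = 2963
j=11: r + 10k = 3279.927294… → ⌈·⌉ = 3280
j=12: r + 11k = 3597.750823… → ⌈·⌉ = 3598
j=13: r + 12k = 3915.574352… → ⌈·⌉ = 3916
j=14: r + 13k = 4233.397882… → ⌈·⌉ = 4234
j=15: r + 14k = 4551.221411… → ⌈·⌉ = 4552
j=16: r + 15k = 4869.044941… → ⌈·⌉ = 4870
j=17: r + 16k = 5186.868470… → ⌈·⌉ = 5187

102, 420, 738, 1056, 1373, 1691, 2009, 2327, 2645, 2963, 3280, 3598, 3916, 4234, 4552, 4870, 5187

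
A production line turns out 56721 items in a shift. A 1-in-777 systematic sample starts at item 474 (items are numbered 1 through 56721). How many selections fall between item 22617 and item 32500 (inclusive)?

13

k = 777
First selection ≥ 22617: 474 + ⌈(22617−474)/777⌉·777 = 474 + 29×777 = 23007
Last selection ≤ 32500: 474 + ⌊(32500−474)/777⌋·777 = 474 + 41×777 = 32331
Count = 41 − 29 + 1 = 13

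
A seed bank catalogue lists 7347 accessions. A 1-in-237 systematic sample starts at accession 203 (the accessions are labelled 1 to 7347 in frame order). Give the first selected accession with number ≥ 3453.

k = 237
Steps past start: ⌈(3453 − 203)/237⌉ = ⌈3250/237⌉ = 14
Selected accession: 203 + 14×237 = 3521

3521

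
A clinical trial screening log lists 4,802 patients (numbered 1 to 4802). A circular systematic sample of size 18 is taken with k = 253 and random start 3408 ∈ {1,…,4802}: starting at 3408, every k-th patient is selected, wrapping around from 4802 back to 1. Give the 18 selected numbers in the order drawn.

Selection 1: 3408
Selection 2: 3408 + 253 = 3661
Selection 3: 3661 + 253 = 3914
Selection 4: 3914 + 253 = 4167
Selection 5: 4167 + 253 = 4420
Selection 6: 4420 + 253 = 4673
Selection 7: 4673 + 253 = 4926 → 4926 − 4802 = 124
Selection 8: 124 + 253 = 377
Selection 9: 377 + 253 = 630
Selection 10: 630 + 253 = 883
Selection 11: 883 + 253 = 1136
Selection 12: 1136 + 253 = 1389
Selection 13: 1389 + 253 = 1642
Selection 14: 1642 + 253 = 1895
Selection 15: 1895 + 253 = 2148
Selection 16: 2148 + 253 = 2401
Selection 17: 2401 + 253 = 2654
Selection 18: 2654 + 253 = 2907

3408, 3661, 3914, 4167, 4420, 4673, 124, 377, 630, 883, 1136, 1389, 1642, 1895, 2148, 2401, 2654, 2907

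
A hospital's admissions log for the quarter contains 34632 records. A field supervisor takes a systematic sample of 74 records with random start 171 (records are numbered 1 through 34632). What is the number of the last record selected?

k = 34632/74 = 468
74th selection = r + (74−1)·k = 171 + 73×468 = 171 + 34164 = 34335

34335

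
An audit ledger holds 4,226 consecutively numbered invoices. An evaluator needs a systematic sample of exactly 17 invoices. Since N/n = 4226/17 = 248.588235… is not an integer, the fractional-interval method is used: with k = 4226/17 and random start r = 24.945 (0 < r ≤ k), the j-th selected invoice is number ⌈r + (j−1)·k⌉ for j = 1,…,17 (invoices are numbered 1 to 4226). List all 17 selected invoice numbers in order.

25, 274, 523, 771, 1020, 1268, 1517, 1766, 2014, 2263, 2511, 2760, 3009, 3257, 3506, 3754, 4003

j=1: r + 0k = 24.945 → ⌈·⌉ = 25
j=2: r + 1k = 273.533235… → ⌈·⌉ = 274
j=3: r + 2k = 522.121470… → ⌈·⌉ = 523
j=4: r + 3k = 770.709705… → ⌈·⌉ = 771
j=5: r + 4k = 1019.297941… → ⌈·⌉ = 1020
j=6: r + 5k = 1267.886176… → ⌈·⌉ = 1268
j=7: r + 6k = 1516.474411… → ⌈·⌉ = 1517
j=8: r + 7k = 1765.062647… → ⌈·⌉ = 1766
j=9: r + 8k = 2013.650882… → ⌈·⌉ = 2014
j=10: r + 9k = 2262.239117… → ⌈·⌉ = 2263
j=11: r + 10k = 2510.827352… → ⌈·⌉ = 2511
j=12: r + 11k = 2759.415588… → ⌈·⌉ = 2760
j=13: r + 12k = 3008.003823… → ⌈·⌉ = 3009
j=14: r + 13k = 3256.592058… → ⌈·⌉ = 3257
j=15: r + 14k = 3505.180294… → ⌈·⌉ = 3506
j=16: r + 15k = 3753.768529… → ⌈·⌉ = 3754
j=17: r + 16k = 4002.356764… → ⌈·⌉ = 4003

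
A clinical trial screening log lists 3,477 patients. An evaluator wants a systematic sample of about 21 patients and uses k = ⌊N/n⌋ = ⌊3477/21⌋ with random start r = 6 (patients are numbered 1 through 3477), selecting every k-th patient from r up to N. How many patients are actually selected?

k = ⌊3477/21⌋ = 165
Achieved size = ⌊(3477 − 6)/165⌋ + 1 = ⌊3471/165⌋ + 1 = 21 + 1 = 22
(last selection: 6 + 21×165 = 3471 ≤ 3477; next would be 3636 > 3477)

22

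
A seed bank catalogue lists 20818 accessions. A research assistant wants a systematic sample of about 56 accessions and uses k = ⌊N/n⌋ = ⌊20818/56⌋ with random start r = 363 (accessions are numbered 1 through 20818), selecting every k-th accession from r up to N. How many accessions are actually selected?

k = ⌊20818/56⌋ = 371
Achieved size = ⌊(20818 − 363)/371⌋ + 1 = ⌊20455/371⌋ + 1 = 55 + 1 = 56
(last selection: 363 + 55×371 = 20768 ≤ 20818; next would be 21139 > 20818)

56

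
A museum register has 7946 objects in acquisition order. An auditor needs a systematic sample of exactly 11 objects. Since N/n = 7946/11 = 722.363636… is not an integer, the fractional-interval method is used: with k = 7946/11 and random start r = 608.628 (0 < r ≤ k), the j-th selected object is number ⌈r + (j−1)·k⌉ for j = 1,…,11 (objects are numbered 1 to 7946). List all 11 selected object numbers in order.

j=1: r + 0k = 608.628 → ⌈·⌉ = 609
j=2: r + 1k = 1330.991636… → ⌈·⌉ = 1331
j=3: r + 2k = 2053.355272… → ⌈·⌉ = 2054
j=4: r + 3k = 2775.718909… → ⌈·⌉ = 2776
j=5: r + 4k = 3498.082545… → ⌈·⌉ = 3499
j=6: r + 5k = 4220.446181… → ⌈·⌉ = 4221
j=7: r + 6k = 4942.809818… → ⌈·⌉ = 4943
j=8: r + 7k = 5665.173454… → ⌈·⌉ = 5666
j=9: r + 8k = 6387.537090… → ⌈·⌉ = 6388
j=10: r + 9k = 7109.900727… → ⌈·⌉ = 7110
j=11: r + 10k = 7832.264363… → ⌈·⌉ = 7833

609, 1331, 2054, 2776, 3499, 4221, 4943, 5666, 6388, 7110, 7833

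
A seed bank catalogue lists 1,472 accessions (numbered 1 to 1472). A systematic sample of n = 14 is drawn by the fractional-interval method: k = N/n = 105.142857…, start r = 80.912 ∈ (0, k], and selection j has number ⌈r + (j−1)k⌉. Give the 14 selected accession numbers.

81, 187, 292, 397, 502, 607, 712, 817, 923, 1028, 1133, 1238, 1343, 1448

j=1: r + 0k = 80.912 → ⌈·⌉ = 81
j=2: r + 1k = 186.054857… → ⌈·⌉ = 187
j=3: r + 2k = 291.197714… → ⌈·⌉ = 292
j=4: r + 3k = 396.340571… → ⌈·⌉ = 397
j=5: r + 4k = 501.483428… → ⌈·⌉ = 502
j=6: r + 5k = 606.626285… → ⌈·⌉ = 607
j=7: r + 6k = 711.769142… → ⌈·⌉ = 712
j=8: r + 7k = 816.912 → ⌈·⌉ = 817
j=9: r + 8k = 922.054857… → ⌈·⌉ = 923
j=10: r + 9k = 1027.197714… → ⌈·⌉ = 1028
j=11: r + 10k = 1132.340571… → ⌈·⌉ = 1133
j=12: r + 11k = 1237.483428… → ⌈·⌉ = 1238
j=13: r + 12k = 1342.626285… → ⌈·⌉ = 1343
j=14: r + 13k = 1447.769142… → ⌈·⌉ = 1448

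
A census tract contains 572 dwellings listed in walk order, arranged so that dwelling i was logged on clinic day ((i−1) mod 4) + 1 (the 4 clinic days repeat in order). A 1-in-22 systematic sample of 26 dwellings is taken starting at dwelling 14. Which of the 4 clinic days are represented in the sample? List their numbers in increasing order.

2, 4

Consecutive selections differ by k = 22, so their clinic day numbers differ by 22 mod 4 = 2.
gcd(22, 4) = 2, so the sample visits 4/2 = 2 distinct residues mod 4.
Start 14 is clinic day 2; the clinic days hit are 2, 4.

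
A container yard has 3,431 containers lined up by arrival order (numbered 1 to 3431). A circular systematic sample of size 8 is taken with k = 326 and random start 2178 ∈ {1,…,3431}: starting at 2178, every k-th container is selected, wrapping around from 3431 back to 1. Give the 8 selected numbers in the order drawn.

Selection 1: 2178
Selection 2: 2178 + 326 = 2504
Selection 3: 2504 + 326 = 2830
Selection 4: 2830 + 326 = 3156
Selection 5: 3156 + 326 = 3482 → 3482 − 3431 = 51
Selection 6: 51 + 326 = 377
Selection 7: 377 + 326 = 703
Selection 8: 703 + 326 = 1029

2178, 2504, 2830, 3156, 51, 377, 703, 1029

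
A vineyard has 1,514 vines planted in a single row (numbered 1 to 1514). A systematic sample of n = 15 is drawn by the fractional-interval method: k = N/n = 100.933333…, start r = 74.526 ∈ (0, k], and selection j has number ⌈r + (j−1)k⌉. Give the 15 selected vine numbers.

75, 176, 277, 378, 479, 580, 681, 782, 882, 983, 1084, 1185, 1286, 1387, 1488

j=1: r + 0k = 74.526 → ⌈·⌉ = 75
j=2: r + 1k = 175.459333… → ⌈·⌉ = 176
j=3: r + 2k = 276.392666… → ⌈·⌉ = 277
j=4: r + 3k = 377.326 → ⌈·⌉ = 378
j=5: r + 4k = 478.259333… → ⌈·⌉ = 479
j=6: r + 5k = 579.192666… → ⌈·⌉ = 580
j=7: r + 6k = 680.126 → ⌈·⌉ = 681
j=8: r + 7k = 781.059333… → ⌈·⌉ = 782
j=9: r + 8k = 881.992666… → ⌈·⌉ = 882
j=10: r + 9k = 982.926 → ⌈·⌉ = 983
j=11: r + 10k = 1083.859333… → ⌈·⌉ = 1084
j=12: r + 11k = 1184.792666… → ⌈·⌉ = 1185
j=13: r + 12k = 1285.726 → ⌈·⌉ = 1286
j=14: r + 13k = 1386.659333… → ⌈·⌉ = 1387
j=15: r + 14k = 1487.592666… → ⌈·⌉ = 1488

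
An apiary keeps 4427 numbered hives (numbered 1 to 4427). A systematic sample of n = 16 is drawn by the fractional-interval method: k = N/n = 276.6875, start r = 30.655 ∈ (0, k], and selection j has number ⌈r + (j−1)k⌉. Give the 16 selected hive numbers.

31, 308, 585, 861, 1138, 1415, 1691, 1968, 2245, 2521, 2798, 3075, 3351, 3628, 3905, 4181

j=1: r + 0k = 30.655 → ⌈·⌉ = 31
j=2: r + 1k = 307.3425 → ⌈·⌉ = 308
j=3: r + 2k = 584.03 → ⌈·⌉ = 585
j=4: r + 3k = 860.7175 → ⌈·⌉ = 861
j=5: r + 4k = 1137.405 → ⌈·⌉ = 1138
j=6: r + 5k = 1414.0925 → ⌈·⌉ = 1415
j=7: r + 6k = 1690.78 → ⌈·⌉ = 1691
j=8: r + 7k = 1967.4675 → ⌈·⌉ = 1968
j=9: r + 8k = 2244.155 → ⌈·⌉ = 2245
j=10: r + 9k = 2520.8425 → ⌈·⌉ = 2521
j=11: r + 10k = 2797.53 → ⌈·⌉ = 2798
j=12: r + 11k = 3074.2175 → ⌈·⌉ = 3075
j=13: r + 12k = 3350.905 → ⌈·⌉ = 3351
j=14: r + 13k = 3627.5925 → ⌈·⌉ = 3628
j=15: r + 14k = 3904.28 → ⌈·⌉ = 3905
j=16: r + 15k = 4180.9675 → ⌈·⌉ = 4181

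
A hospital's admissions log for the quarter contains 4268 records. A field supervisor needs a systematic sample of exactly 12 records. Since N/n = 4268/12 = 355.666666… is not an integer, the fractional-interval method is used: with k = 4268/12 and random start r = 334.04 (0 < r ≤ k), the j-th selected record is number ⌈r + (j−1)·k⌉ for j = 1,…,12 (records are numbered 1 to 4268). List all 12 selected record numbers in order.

j=1: r + 0k = 334.04 → ⌈·⌉ = 335
j=2: r + 1k = 689.706666… → ⌈·⌉ = 690
j=3: r + 2k = 1045.373333… → ⌈·⌉ = 1046
j=4: r + 3k = 1401.04 → ⌈·⌉ = 1402
j=5: r + 4k = 1756.706666… → ⌈·⌉ = 1757
j=6: r + 5k = 2112.373333… → ⌈·⌉ = 2113
j=7: r + 6k = 2468.04 → ⌈·⌉ = 2469
j=8: r + 7k = 2823.706666… → ⌈·⌉ = 2824
j=9: r + 8k = 3179.373333… → ⌈·⌉ = 3180
j=10: r + 9k = 3535.04 → ⌈·⌉ = 3536
j=11: r + 10k = 3890.706666… → ⌈·⌉ = 3891
j=12: r + 11k = 4246.373333… → ⌈·⌉ = 4247

335, 690, 1046, 1402, 1757, 2113, 2469, 2824, 3180, 3536, 3891, 4247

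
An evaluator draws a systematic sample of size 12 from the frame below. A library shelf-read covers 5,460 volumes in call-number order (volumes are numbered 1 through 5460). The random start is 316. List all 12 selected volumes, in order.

316, 771, 1226, 1681, 2136, 2591, 3046, 3501, 3956, 4411, 4866, 5321

k = N/n = 5460/12 = 455
volume 1: 316
volume 2: 316 + 455 = 771
volume 3: 771 + 455 = 1226
volume 4: 1226 + 455 = 1681
volume 5: 1681 + 455 = 2136
volume 6: 2136 + 455 = 2591
volume 7: 2591 + 455 = 3046
volume 8: 3046 + 455 = 3501
volume 9: 3501 + 455 = 3956
volume 10: 3956 + 455 = 4411
volume 11: 4411 + 455 = 4866
volume 12: 4866 + 455 = 5321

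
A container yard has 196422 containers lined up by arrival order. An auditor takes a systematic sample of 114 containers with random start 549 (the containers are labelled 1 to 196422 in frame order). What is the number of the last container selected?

k = 196422/114 = 1723
114th selection = r + (114−1)·k = 549 + 113×1723 = 549 + 194699 = 195248

195248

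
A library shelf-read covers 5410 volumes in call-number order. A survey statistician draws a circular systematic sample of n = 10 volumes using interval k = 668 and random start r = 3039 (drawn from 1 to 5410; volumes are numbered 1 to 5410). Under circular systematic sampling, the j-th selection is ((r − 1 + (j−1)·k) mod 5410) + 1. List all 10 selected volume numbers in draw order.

3039, 3707, 4375, 5043, 301, 969, 1637, 2305, 2973, 3641

Selection 1: 3039
Selection 2: 3039 + 668 = 3707
Selection 3: 3707 + 668 = 4375
Selection 4: 4375 + 668 = 5043
Selection 5: 5043 + 668 = 5711 → 5711 − 5410 = 301
Selection 6: 301 + 668 = 969
Selection 7: 969 + 668 = 1637
Selection 8: 1637 + 668 = 2305
Selection 9: 2305 + 668 = 2973
Selection 10: 2973 + 668 = 3641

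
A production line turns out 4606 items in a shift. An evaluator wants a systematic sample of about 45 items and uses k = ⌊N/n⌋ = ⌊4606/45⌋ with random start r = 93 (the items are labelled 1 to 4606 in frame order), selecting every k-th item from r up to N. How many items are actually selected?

45

k = ⌊4606/45⌋ = 102
Achieved size = ⌊(4606 − 93)/102⌋ + 1 = ⌊4513/102⌋ + 1 = 44 + 1 = 45
(last selection: 93 + 44×102 = 4581 ≤ 4606; next would be 4683 > 4606)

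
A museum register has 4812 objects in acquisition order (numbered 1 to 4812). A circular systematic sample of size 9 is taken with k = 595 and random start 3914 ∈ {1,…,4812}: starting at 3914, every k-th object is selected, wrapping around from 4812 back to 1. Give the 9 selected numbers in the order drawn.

3914, 4509, 292, 887, 1482, 2077, 2672, 3267, 3862

Selection 1: 3914
Selection 2: 3914 + 595 = 4509
Selection 3: 4509 + 595 = 5104 → 5104 − 4812 = 292
Selection 4: 292 + 595 = 887
Selection 5: 887 + 595 = 1482
Selection 6: 1482 + 595 = 2077
Selection 7: 2077 + 595 = 2672
Selection 8: 2672 + 595 = 3267
Selection 9: 3267 + 595 = 3862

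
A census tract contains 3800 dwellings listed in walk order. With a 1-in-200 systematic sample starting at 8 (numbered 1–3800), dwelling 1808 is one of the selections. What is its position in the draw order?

10

k = 200
position = (1808 − 8)/200 + 1 = 1800/200 + 1 = 9 + 1 = 10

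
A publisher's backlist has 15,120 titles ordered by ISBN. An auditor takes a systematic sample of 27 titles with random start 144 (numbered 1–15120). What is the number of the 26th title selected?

k = 15120/27 = 560
26th selection = r + (26−1)·k = 144 + 25×560 = 144 + 14000 = 14144

14144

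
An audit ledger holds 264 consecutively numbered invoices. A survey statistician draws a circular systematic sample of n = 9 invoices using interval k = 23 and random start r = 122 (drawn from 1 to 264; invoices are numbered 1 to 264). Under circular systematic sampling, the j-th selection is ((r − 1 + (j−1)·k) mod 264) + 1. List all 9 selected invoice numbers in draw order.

Selection 1: 122
Selection 2: 122 + 23 = 145
Selection 3: 145 + 23 = 168
Selection 4: 168 + 23 = 191
Selection 5: 191 + 23 = 214
Selection 6: 214 + 23 = 237
Selection 7: 237 + 23 = 260
Selection 8: 260 + 23 = 283 → 283 − 264 = 19
Selection 9: 19 + 23 = 42

122, 145, 168, 191, 214, 237, 260, 19, 42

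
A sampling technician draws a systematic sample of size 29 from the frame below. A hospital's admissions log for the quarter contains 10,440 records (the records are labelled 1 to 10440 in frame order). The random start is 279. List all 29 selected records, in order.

k = N/n = 10440/29 = 360
record 1: 279
record 2: 279 + 360 = 639
record 3: 639 + 360 = 999
record 4: 999 + 360 = 1359
record 5: 1359 + 360 = 1719
record 6: 1719 + 360 = 2079
record 7: 2079 + 360 = 2439
record 8: 2439 + 360 = 2799
record 9: 2799 + 360 = 3159
record 10: 3159 + 360 = 3519
record 11: 3519 + 360 = 3879
record 12: 3879 + 360 = 4239
record 13: 4239 + 360 = 4599
record 14: 4599 + 360 = 4959
record 15: 4959 + 360 = 5319
record 16: 5319 + 360 = 5679
record 17: 5679 + 360 = 6039
record 18: 6039 + 360 = 6399
record 19: 6399 + 360 = 6759
record 20: 6759 + 360 = 7119
record 21: 7119 + 360 = 7479
record 22: 7479 + 360 = 7839
record 23: 7839 + 360 = 8199
record 24: 8199 + 360 = 8559
record 25: 8559 + 360 = 8919
record 26: 8919 + 360 = 9279
record 27: 9279 + 360 = 9639
record 28: 9639 + 360 = 9999
record 29: 9999 + 360 = 10359

279, 639, 999, 1359, 1719, 2079, 2439, 2799, 3159, 3519, 3879, 4239, 4599, 4959, 5319, 5679, 6039, 6399, 6759, 7119, 7479, 7839, 8199, 8559, 8919, 9279, 9639, 9999, 10359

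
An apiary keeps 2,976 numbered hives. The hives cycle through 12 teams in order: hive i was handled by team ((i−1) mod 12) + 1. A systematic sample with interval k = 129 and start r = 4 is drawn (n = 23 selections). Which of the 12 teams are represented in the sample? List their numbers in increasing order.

Consecutive selections differ by k = 129, so their team numbers differ by 129 mod 12 = 9.
gcd(129, 12) = 3, so the sample visits 12/3 = 4 distinct residues mod 12.
Start 4 is team 4; the teams hit are 1, 4, 7, 10.

1, 4, 7, 10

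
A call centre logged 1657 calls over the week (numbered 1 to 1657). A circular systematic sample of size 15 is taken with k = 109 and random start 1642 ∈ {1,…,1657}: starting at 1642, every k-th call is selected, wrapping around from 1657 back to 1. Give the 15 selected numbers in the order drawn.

1642, 94, 203, 312, 421, 530, 639, 748, 857, 966, 1075, 1184, 1293, 1402, 1511

Selection 1: 1642
Selection 2: 1642 + 109 = 1751 → 1751 − 1657 = 94
Selection 3: 94 + 109 = 203
Selection 4: 203 + 109 = 312
Selection 5: 312 + 109 = 421
Selection 6: 421 + 109 = 530
Selection 7: 530 + 109 = 639
Selection 8: 639 + 109 = 748
Selection 9: 748 + 109 = 857
Selection 10: 857 + 109 = 966
Selection 11: 966 + 109 = 1075
Selection 12: 1075 + 109 = 1184
Selection 13: 1184 + 109 = 1293
Selection 14: 1293 + 109 = 1402
Selection 15: 1402 + 109 = 1511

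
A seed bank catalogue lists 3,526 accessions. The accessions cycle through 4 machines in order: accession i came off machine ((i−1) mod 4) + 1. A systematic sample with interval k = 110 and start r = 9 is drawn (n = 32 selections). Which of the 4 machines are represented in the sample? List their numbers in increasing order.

Consecutive selections differ by k = 110, so their machine numbers differ by 110 mod 4 = 2.
gcd(110, 4) = 2, so the sample visits 4/2 = 2 distinct residues mod 4.
Start 9 is machine 1; the machines hit are 1, 3.

1, 3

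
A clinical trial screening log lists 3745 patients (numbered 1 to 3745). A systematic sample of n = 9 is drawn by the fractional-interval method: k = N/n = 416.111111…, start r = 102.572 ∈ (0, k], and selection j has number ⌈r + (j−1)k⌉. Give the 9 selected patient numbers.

j=1: r + 0k = 102.572 → ⌈·⌉ = 103
j=2: r + 1k = 518.683111… → ⌈·⌉ = 519
j=3: r + 2k = 934.794222… → ⌈·⌉ = 935
j=4: r + 3k = 1350.905333… → ⌈·⌉ = 1351
j=5: r + 4k = 1767.016444… → ⌈·⌉ = 1768
j=6: r + 5k = 2183.127555… → ⌈·⌉ = 2184
j=7: r + 6k = 2599.238666… → ⌈·⌉ = 2600
j=8: r + 7k = 3015.349777… → ⌈·⌉ = 3016
j=9: r + 8k = 3431.460888… → ⌈·⌉ = 3432

103, 519, 935, 1351, 1768, 2184, 2600, 3016, 3432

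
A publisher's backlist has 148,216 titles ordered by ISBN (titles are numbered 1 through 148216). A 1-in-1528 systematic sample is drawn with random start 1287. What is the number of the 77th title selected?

k = 1528
77th selection = r + (77−1)·k = 1287 + 76×1528 = 1287 + 116128 = 117415

117415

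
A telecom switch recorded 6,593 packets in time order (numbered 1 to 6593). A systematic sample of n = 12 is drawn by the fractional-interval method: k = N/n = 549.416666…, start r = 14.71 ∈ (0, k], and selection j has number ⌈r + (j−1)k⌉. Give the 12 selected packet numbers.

j=1: r + 0k = 14.71 → ⌈·⌉ = 15
j=2: r + 1k = 564.126666… → ⌈·⌉ = 565
j=3: r + 2k = 1113.543333… → ⌈·⌉ = 1114
j=4: r + 3k = 1662.96 → ⌈·⌉ = 1663
j=5: r + 4k = 2212.376666… → ⌈·⌉ = 2213
j=6: r + 5k = 2761.793333… → ⌈·⌉ = 2762
j=7: r + 6k = 3311.21 → ⌈·⌉ = 3312
j=8: r + 7k = 3860.626666… → ⌈·⌉ = 3861
j=9: r + 8k = 4410.043333… → ⌈·⌉ = 4411
j=10: r + 9k = 4959.46 → ⌈·⌉ = 4960
j=11: r + 10k = 5508.876666… → ⌈·⌉ = 5509
j=12: r + 11k = 6058.293333… → ⌈·⌉ = 6059

15, 565, 1114, 1663, 2213, 2762, 3312, 3861, 4411, 4960, 5509, 6059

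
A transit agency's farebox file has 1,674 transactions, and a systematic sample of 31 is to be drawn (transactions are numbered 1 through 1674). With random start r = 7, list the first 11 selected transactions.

7, 61, 115, 169, 223, 277, 331, 385, 439, 493, 547

k = N/n = 1674/31 = 54
transaction 1: 7
transaction 2: 7 + 54 = 61
transaction 3: 61 + 54 = 115
transaction 4: 115 + 54 = 169
transaction 5: 169 + 54 = 223
transaction 6: 223 + 54 = 277
transaction 7: 277 + 54 = 331
transaction 8: 331 + 54 = 385
transaction 9: 385 + 54 = 439
transaction 10: 439 + 54 = 493
transaction 11: 493 + 54 = 547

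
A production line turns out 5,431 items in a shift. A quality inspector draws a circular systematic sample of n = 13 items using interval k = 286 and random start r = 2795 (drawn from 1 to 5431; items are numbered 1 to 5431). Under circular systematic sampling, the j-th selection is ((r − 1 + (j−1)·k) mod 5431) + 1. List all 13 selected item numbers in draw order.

Selection 1: 2795
Selection 2: 2795 + 286 = 3081
Selection 3: 3081 + 286 = 3367
Selection 4: 3367 + 286 = 3653
Selection 5: 3653 + 286 = 3939
Selection 6: 3939 + 286 = 4225
Selection 7: 4225 + 286 = 4511
Selection 8: 4511 + 286 = 4797
Selection 9: 4797 + 286 = 5083
Selection 10: 5083 + 286 = 5369
Selection 11: 5369 + 286 = 5655 → 5655 − 5431 = 224
Selection 12: 224 + 286 = 510
Selection 13: 510 + 286 = 796

2795, 3081, 3367, 3653, 3939, 4225, 4511, 4797, 5083, 5369, 224, 510, 796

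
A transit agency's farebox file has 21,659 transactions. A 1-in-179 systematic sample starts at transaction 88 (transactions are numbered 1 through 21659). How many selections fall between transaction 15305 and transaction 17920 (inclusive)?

14

k = 179
First selection ≥ 15305: 88 + ⌈(15305−88)/179⌉·179 = 88 + 86×179 = 15482
Last selection ≤ 17920: 88 + ⌊(17920−88)/179⌋·179 = 88 + 99×179 = 17809
Count = 99 − 86 + 1 = 14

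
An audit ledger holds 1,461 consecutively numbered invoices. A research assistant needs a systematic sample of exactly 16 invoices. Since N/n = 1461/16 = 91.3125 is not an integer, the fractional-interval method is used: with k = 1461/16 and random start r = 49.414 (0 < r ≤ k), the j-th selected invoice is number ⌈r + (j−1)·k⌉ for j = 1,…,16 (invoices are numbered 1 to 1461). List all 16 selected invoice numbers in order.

j=1: r + 0k = 49.414 → ⌈·⌉ = 50
j=2: r + 1k = 140.7265 → ⌈·⌉ = 141
j=3: r + 2k = 232.039 → ⌈·⌉ = 233
j=4: r + 3k = 323.3515 → ⌈·⌉ = 324
j=5: r + 4k = 414.664 → ⌈·⌉ = 415
j=6: r + 5k = 505.9765 → ⌈·⌉ = 506
j=7: r + 6k = 597.289 → ⌈·⌉ = 598
j=8: r + 7k = 688.6015 → ⌈·⌉ = 689
j=9: r + 8k = 779.914 → ⌈·⌉ = 780
j=10: r + 9k = 871.2265 → ⌈·⌉ = 872
j=11: r + 10k = 962.539 → ⌈·⌉ = 963
j=12: r + 11k = 1053.8515 → ⌈·⌉ = 1054
j=13: r + 12k = 1145.164 → ⌈·⌉ = 1146
j=14: r + 13k = 1236.4765 → ⌈·⌉ = 1237
j=15: r + 14k = 1327.789 → ⌈·⌉ = 1328
j=16: r + 15k = 1419.1015 → ⌈·⌉ = 1420

50, 141, 233, 324, 415, 506, 598, 689, 780, 872, 963, 1054, 1146, 1237, 1328, 1420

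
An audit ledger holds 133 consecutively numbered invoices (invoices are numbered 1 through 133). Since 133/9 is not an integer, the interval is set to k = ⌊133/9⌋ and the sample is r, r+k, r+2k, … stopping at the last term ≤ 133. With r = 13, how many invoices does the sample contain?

k = ⌊133/9⌋ = 14
Achieved size = ⌊(133 − 13)/14⌋ + 1 = ⌊120/14⌋ + 1 = 8 + 1 = 9
(last selection: 13 + 8×14 = 125 ≤ 133; next would be 139 > 133)

9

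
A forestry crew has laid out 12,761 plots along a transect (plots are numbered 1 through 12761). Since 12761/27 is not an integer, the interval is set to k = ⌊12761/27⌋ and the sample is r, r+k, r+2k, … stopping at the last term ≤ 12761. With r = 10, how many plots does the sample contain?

k = ⌊12761/27⌋ = 472
Achieved size = ⌊(12761 − 10)/472⌋ + 1 = ⌊12751/472⌋ + 1 = 27 + 1 = 28
(last selection: 10 + 27×472 = 12754 ≤ 12761; next would be 13226 > 12761)

28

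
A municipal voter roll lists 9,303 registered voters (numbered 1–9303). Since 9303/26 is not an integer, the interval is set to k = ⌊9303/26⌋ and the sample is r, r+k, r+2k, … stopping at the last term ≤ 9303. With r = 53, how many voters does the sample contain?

k = ⌊9303/26⌋ = 357
Achieved size = ⌊(9303 − 53)/357⌋ + 1 = ⌊9250/357⌋ + 1 = 25 + 1 = 26
(last selection: 53 + 25×357 = 8978 ≤ 9303; next would be 9335 > 9303)

26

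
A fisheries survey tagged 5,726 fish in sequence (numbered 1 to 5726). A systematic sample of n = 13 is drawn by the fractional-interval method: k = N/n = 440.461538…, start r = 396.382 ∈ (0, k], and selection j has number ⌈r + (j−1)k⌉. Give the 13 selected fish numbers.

j=1: r + 0k = 396.382 → ⌈·⌉ = 397
j=2: r + 1k = 836.843538… → ⌈·⌉ = 837
j=3: r + 2k = 1277.305076… → ⌈·⌉ = 1278
j=4: r + 3k = 1717.766615… → ⌈·⌉ = 1718
j=5: r + 4k = 2158.228153… → ⌈·⌉ = 2159
j=6: r + 5k = 2598.689692… → ⌈·⌉ = 2599
j=7: r + 6k = 3039.151230… → ⌈·⌉ = 3040
j=8: r + 7k = 3479.612769… → ⌈·⌉ = 3480
j=9: r + 8k = 3920.074307… → ⌈·⌉ = 3921
j=10: r + 9k = 4360.535846… → ⌈·⌉ = 4361
j=11: r + 10k = 4800.997384… → ⌈·⌉ = 4801
j=12: r + 11k = 5241.458923… → ⌈·⌉ = 5242
j=13: r + 12k = 5681.920461… → ⌈·⌉ = 5682

397, 837, 1278, 1718, 2159, 2599, 3040, 3480, 3921, 4361, 4801, 5242, 5682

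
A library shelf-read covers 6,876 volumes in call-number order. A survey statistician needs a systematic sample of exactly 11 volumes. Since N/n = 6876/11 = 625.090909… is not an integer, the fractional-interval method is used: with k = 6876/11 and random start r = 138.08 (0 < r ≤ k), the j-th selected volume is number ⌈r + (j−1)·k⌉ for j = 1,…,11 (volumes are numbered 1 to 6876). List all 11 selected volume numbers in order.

139, 764, 1389, 2014, 2639, 3264, 3889, 4514, 5139, 5764, 6389

j=1: r + 0k = 138.08 → ⌈·⌉ = 139
j=2: r + 1k = 763.170909… → ⌈·⌉ = 764
j=3: r + 2k = 1388.261818… → ⌈·⌉ = 1389
j=4: r + 3k = 2013.352727… → ⌈·⌉ = 2014
j=5: r + 4k = 2638.443636… → ⌈·⌉ = 2639
j=6: r + 5k = 3263.534545… → ⌈·⌉ = 3264
j=7: r + 6k = 3888.625454… → ⌈·⌉ = 3889
j=8: r + 7k = 4513.716363… → ⌈·⌉ = 4514
j=9: r + 8k = 5138.807272… → ⌈·⌉ = 5139
j=10: r + 9k = 5763.898181… → ⌈·⌉ = 5764
j=11: r + 10k = 6388.989090… → ⌈·⌉ = 6389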